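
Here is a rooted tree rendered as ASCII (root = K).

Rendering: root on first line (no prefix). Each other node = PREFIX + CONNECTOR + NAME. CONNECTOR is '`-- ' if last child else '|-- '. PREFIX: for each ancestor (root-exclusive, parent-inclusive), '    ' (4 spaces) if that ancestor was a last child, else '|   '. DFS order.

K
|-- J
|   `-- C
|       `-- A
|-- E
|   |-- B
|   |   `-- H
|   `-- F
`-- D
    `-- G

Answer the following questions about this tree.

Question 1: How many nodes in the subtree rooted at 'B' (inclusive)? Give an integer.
Subtree rooted at B contains: B, H
Count = 2

Answer: 2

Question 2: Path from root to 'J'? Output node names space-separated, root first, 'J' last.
Answer: K J

Derivation:
Walk down from root: K -> J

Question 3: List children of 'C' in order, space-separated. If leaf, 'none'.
Node C's children (from adjacency): A

Answer: A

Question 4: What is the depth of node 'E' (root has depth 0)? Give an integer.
Answer: 1

Derivation:
Path from root to E: K -> E
Depth = number of edges = 1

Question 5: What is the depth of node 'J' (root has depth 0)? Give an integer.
Answer: 1

Derivation:
Path from root to J: K -> J
Depth = number of edges = 1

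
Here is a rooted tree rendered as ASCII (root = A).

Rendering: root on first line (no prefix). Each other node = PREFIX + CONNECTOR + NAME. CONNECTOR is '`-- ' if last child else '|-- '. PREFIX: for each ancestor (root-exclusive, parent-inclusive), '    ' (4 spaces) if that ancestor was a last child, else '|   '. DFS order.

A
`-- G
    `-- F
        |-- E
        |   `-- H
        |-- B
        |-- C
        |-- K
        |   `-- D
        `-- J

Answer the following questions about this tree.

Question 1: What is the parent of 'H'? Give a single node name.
Scan adjacency: H appears as child of E

Answer: E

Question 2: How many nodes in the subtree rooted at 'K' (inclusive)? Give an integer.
Subtree rooted at K contains: D, K
Count = 2

Answer: 2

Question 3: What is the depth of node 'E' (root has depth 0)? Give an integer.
Answer: 3

Derivation:
Path from root to E: A -> G -> F -> E
Depth = number of edges = 3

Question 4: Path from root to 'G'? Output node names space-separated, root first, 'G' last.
Answer: A G

Derivation:
Walk down from root: A -> G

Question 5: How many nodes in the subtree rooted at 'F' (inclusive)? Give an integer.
Answer: 8

Derivation:
Subtree rooted at F contains: B, C, D, E, F, H, J, K
Count = 8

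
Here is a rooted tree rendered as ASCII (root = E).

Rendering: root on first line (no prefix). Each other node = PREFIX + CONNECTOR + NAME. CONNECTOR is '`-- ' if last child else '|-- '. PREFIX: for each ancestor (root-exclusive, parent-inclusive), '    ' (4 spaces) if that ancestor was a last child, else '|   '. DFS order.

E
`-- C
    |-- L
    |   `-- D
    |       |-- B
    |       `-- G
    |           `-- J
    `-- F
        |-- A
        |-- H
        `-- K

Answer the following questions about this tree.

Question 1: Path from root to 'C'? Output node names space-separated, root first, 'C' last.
Walk down from root: E -> C

Answer: E C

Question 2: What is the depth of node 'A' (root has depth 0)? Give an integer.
Path from root to A: E -> C -> F -> A
Depth = number of edges = 3

Answer: 3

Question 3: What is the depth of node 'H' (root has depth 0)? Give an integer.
Path from root to H: E -> C -> F -> H
Depth = number of edges = 3

Answer: 3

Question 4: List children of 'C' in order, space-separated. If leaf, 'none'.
Node C's children (from adjacency): L, F

Answer: L F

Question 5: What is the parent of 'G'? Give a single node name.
Scan adjacency: G appears as child of D

Answer: D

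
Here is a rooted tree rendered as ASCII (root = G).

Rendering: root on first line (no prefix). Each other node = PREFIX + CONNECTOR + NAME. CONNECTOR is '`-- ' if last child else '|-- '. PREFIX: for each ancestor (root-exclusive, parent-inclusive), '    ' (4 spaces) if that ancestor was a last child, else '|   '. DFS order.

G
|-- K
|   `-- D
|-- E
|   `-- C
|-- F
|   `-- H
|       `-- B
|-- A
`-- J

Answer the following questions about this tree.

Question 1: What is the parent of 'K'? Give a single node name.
Scan adjacency: K appears as child of G

Answer: G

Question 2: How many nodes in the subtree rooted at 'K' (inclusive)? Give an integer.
Subtree rooted at K contains: D, K
Count = 2

Answer: 2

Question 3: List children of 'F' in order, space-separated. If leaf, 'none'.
Node F's children (from adjacency): H

Answer: H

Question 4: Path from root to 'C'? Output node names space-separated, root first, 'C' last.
Answer: G E C

Derivation:
Walk down from root: G -> E -> C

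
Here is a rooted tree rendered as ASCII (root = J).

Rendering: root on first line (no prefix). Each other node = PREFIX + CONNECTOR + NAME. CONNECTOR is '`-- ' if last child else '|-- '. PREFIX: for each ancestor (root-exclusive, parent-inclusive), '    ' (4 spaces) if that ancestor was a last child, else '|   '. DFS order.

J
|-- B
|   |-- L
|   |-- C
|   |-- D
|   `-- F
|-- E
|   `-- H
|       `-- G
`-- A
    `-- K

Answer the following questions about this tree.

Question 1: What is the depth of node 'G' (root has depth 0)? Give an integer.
Path from root to G: J -> E -> H -> G
Depth = number of edges = 3

Answer: 3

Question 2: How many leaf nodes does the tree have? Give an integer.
Answer: 6

Derivation:
Leaves (nodes with no children): C, D, F, G, K, L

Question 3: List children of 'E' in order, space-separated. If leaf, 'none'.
Node E's children (from adjacency): H

Answer: H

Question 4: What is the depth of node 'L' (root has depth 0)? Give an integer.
Path from root to L: J -> B -> L
Depth = number of edges = 2

Answer: 2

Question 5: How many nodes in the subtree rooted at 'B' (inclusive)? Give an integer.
Answer: 5

Derivation:
Subtree rooted at B contains: B, C, D, F, L
Count = 5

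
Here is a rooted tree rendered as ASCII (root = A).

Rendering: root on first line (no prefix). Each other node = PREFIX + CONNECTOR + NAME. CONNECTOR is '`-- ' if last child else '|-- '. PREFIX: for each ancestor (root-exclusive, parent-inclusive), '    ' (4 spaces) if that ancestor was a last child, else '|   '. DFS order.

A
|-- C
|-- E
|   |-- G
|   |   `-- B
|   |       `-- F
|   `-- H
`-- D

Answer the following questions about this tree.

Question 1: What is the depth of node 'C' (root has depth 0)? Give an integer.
Answer: 1

Derivation:
Path from root to C: A -> C
Depth = number of edges = 1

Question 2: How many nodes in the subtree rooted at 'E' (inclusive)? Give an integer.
Subtree rooted at E contains: B, E, F, G, H
Count = 5

Answer: 5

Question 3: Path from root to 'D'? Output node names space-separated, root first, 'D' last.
Walk down from root: A -> D

Answer: A D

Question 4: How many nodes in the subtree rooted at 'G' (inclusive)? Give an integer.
Subtree rooted at G contains: B, F, G
Count = 3

Answer: 3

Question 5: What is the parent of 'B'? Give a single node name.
Scan adjacency: B appears as child of G

Answer: G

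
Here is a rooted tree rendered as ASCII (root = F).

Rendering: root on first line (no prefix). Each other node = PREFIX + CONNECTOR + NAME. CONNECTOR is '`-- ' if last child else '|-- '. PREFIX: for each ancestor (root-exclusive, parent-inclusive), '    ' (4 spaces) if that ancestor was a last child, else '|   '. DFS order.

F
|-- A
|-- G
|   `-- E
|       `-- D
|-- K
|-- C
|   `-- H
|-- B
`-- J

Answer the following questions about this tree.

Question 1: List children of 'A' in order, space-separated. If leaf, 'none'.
Answer: none

Derivation:
Node A's children (from adjacency): (leaf)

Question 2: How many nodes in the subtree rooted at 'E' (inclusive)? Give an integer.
Subtree rooted at E contains: D, E
Count = 2

Answer: 2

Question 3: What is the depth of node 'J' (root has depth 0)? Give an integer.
Answer: 1

Derivation:
Path from root to J: F -> J
Depth = number of edges = 1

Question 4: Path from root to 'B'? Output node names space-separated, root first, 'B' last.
Walk down from root: F -> B

Answer: F B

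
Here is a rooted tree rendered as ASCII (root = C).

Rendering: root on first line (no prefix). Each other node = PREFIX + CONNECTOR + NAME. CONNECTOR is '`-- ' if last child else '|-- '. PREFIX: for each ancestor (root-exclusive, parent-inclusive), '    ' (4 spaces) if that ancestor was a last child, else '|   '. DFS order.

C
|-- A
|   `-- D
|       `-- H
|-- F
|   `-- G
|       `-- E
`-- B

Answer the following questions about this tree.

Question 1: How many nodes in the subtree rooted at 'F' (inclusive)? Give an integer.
Answer: 3

Derivation:
Subtree rooted at F contains: E, F, G
Count = 3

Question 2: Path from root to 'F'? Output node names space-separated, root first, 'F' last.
Answer: C F

Derivation:
Walk down from root: C -> F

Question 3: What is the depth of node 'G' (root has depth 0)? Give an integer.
Path from root to G: C -> F -> G
Depth = number of edges = 2

Answer: 2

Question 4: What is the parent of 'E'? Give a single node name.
Answer: G

Derivation:
Scan adjacency: E appears as child of G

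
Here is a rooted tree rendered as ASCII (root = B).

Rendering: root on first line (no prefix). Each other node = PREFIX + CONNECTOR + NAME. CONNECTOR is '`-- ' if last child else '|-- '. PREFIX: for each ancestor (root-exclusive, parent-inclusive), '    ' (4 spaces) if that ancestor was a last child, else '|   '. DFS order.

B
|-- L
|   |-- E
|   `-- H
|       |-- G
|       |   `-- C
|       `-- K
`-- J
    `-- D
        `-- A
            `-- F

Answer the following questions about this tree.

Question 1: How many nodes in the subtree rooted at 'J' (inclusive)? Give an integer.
Subtree rooted at J contains: A, D, F, J
Count = 4

Answer: 4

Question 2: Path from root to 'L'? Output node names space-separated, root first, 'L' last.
Walk down from root: B -> L

Answer: B L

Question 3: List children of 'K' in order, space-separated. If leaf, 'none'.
Node K's children (from adjacency): (leaf)

Answer: none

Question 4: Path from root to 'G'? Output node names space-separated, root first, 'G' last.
Walk down from root: B -> L -> H -> G

Answer: B L H G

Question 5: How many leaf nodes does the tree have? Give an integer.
Answer: 4

Derivation:
Leaves (nodes with no children): C, E, F, K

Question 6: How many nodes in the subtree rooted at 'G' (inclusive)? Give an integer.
Answer: 2

Derivation:
Subtree rooted at G contains: C, G
Count = 2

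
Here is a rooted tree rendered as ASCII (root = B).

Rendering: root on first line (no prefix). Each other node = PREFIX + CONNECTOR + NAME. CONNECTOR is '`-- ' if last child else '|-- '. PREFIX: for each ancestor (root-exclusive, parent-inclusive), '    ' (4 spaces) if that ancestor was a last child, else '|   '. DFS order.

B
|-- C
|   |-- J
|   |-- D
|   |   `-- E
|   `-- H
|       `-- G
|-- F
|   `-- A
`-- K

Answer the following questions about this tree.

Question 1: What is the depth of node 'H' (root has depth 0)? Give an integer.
Path from root to H: B -> C -> H
Depth = number of edges = 2

Answer: 2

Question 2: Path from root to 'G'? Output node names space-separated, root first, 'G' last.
Walk down from root: B -> C -> H -> G

Answer: B C H G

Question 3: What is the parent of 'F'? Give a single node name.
Scan adjacency: F appears as child of B

Answer: B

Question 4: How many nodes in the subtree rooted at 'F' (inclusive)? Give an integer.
Answer: 2

Derivation:
Subtree rooted at F contains: A, F
Count = 2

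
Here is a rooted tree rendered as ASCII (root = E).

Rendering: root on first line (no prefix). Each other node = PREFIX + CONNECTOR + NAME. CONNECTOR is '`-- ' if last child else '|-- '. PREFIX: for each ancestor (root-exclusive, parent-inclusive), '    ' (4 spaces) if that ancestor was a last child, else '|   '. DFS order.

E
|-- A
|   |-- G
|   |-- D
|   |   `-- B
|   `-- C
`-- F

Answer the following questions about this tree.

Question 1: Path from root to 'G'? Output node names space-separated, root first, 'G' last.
Answer: E A G

Derivation:
Walk down from root: E -> A -> G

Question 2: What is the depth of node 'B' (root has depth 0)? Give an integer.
Answer: 3

Derivation:
Path from root to B: E -> A -> D -> B
Depth = number of edges = 3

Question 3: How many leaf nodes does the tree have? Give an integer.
Leaves (nodes with no children): B, C, F, G

Answer: 4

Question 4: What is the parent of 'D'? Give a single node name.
Answer: A

Derivation:
Scan adjacency: D appears as child of A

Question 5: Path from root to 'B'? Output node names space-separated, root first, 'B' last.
Answer: E A D B

Derivation:
Walk down from root: E -> A -> D -> B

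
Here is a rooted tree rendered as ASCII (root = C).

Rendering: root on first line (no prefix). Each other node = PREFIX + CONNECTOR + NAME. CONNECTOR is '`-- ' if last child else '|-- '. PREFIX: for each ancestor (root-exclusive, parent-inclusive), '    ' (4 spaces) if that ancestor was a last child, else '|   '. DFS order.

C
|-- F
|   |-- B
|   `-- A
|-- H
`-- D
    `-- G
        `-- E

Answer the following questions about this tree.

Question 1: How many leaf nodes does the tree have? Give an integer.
Answer: 4

Derivation:
Leaves (nodes with no children): A, B, E, H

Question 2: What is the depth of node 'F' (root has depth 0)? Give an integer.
Answer: 1

Derivation:
Path from root to F: C -> F
Depth = number of edges = 1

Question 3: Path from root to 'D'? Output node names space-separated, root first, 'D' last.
Answer: C D

Derivation:
Walk down from root: C -> D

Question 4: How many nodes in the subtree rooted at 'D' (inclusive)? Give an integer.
Subtree rooted at D contains: D, E, G
Count = 3

Answer: 3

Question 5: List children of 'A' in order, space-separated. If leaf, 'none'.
Node A's children (from adjacency): (leaf)

Answer: none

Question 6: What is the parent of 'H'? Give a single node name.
Answer: C

Derivation:
Scan adjacency: H appears as child of C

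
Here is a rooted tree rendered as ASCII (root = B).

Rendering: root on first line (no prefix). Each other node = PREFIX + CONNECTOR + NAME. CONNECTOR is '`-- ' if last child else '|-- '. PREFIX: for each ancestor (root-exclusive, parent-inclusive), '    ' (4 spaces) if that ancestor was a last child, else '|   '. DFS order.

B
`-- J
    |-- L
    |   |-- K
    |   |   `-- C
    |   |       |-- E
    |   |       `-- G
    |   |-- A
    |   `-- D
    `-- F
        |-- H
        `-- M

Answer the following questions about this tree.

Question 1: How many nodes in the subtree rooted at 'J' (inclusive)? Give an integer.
Answer: 11

Derivation:
Subtree rooted at J contains: A, C, D, E, F, G, H, J, K, L, M
Count = 11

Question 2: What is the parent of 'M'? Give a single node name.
Scan adjacency: M appears as child of F

Answer: F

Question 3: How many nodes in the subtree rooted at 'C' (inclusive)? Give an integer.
Subtree rooted at C contains: C, E, G
Count = 3

Answer: 3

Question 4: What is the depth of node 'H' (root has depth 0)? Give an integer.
Path from root to H: B -> J -> F -> H
Depth = number of edges = 3

Answer: 3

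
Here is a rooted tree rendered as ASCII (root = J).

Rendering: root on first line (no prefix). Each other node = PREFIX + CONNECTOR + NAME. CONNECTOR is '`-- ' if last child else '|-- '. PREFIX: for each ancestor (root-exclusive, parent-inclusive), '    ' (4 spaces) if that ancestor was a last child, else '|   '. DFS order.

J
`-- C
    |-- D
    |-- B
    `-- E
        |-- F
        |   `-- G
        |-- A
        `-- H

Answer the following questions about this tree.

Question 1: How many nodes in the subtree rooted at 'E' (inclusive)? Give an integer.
Answer: 5

Derivation:
Subtree rooted at E contains: A, E, F, G, H
Count = 5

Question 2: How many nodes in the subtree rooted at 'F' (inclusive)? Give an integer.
Answer: 2

Derivation:
Subtree rooted at F contains: F, G
Count = 2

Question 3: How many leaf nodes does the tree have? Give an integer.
Answer: 5

Derivation:
Leaves (nodes with no children): A, B, D, G, H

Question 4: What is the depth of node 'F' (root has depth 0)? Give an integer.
Answer: 3

Derivation:
Path from root to F: J -> C -> E -> F
Depth = number of edges = 3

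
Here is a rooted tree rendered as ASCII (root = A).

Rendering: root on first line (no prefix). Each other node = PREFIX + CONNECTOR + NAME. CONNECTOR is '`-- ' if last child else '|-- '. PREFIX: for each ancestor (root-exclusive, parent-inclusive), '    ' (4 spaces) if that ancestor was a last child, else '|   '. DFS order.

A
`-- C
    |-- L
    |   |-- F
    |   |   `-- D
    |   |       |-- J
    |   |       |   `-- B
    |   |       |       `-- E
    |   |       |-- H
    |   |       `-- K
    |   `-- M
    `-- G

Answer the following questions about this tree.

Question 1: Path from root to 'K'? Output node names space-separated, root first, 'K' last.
Answer: A C L F D K

Derivation:
Walk down from root: A -> C -> L -> F -> D -> K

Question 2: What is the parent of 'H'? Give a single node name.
Answer: D

Derivation:
Scan adjacency: H appears as child of D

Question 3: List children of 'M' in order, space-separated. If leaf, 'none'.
Answer: none

Derivation:
Node M's children (from adjacency): (leaf)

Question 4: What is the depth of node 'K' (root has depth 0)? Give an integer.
Answer: 5

Derivation:
Path from root to K: A -> C -> L -> F -> D -> K
Depth = number of edges = 5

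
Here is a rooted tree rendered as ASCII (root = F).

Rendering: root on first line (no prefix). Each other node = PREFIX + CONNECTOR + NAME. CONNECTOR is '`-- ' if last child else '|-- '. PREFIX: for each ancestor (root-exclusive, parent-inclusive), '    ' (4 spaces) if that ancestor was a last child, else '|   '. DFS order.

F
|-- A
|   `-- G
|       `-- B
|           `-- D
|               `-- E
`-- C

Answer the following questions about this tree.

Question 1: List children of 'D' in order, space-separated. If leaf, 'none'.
Node D's children (from adjacency): E

Answer: E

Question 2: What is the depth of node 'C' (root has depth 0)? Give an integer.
Answer: 1

Derivation:
Path from root to C: F -> C
Depth = number of edges = 1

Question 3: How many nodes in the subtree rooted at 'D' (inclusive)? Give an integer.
Subtree rooted at D contains: D, E
Count = 2

Answer: 2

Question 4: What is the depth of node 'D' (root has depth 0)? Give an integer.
Answer: 4

Derivation:
Path from root to D: F -> A -> G -> B -> D
Depth = number of edges = 4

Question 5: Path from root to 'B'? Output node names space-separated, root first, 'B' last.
Answer: F A G B

Derivation:
Walk down from root: F -> A -> G -> B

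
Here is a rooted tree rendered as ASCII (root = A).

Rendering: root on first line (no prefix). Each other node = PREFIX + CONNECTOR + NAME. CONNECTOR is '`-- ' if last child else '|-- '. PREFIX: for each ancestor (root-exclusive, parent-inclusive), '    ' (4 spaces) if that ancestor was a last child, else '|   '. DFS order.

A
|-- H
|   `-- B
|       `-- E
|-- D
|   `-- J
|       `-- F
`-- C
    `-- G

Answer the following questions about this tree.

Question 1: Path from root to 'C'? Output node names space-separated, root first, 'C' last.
Walk down from root: A -> C

Answer: A C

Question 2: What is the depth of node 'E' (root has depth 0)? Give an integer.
Path from root to E: A -> H -> B -> E
Depth = number of edges = 3

Answer: 3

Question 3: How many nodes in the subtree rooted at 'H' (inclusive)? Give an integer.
Subtree rooted at H contains: B, E, H
Count = 3

Answer: 3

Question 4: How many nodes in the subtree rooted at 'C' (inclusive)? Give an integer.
Answer: 2

Derivation:
Subtree rooted at C contains: C, G
Count = 2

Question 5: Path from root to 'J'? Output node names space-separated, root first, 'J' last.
Answer: A D J

Derivation:
Walk down from root: A -> D -> J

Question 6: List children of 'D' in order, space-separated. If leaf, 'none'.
Node D's children (from adjacency): J

Answer: J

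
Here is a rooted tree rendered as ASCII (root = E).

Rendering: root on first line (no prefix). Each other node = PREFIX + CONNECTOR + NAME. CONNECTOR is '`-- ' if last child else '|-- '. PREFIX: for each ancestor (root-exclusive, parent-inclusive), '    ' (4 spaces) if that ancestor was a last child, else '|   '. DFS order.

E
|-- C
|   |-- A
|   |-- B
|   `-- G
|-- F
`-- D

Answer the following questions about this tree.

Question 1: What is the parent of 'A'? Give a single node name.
Answer: C

Derivation:
Scan adjacency: A appears as child of C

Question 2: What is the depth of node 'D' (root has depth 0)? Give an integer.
Path from root to D: E -> D
Depth = number of edges = 1

Answer: 1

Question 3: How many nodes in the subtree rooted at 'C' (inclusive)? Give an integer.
Subtree rooted at C contains: A, B, C, G
Count = 4

Answer: 4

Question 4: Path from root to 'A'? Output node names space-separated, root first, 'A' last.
Walk down from root: E -> C -> A

Answer: E C A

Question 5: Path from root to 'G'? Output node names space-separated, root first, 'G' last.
Answer: E C G

Derivation:
Walk down from root: E -> C -> G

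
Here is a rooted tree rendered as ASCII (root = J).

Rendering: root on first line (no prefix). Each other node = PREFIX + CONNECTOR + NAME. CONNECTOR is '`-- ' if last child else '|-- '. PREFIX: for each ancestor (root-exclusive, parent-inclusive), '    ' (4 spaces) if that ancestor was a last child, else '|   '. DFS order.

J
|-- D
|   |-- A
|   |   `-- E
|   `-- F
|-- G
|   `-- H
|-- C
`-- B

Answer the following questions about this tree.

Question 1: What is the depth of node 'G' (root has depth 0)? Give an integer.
Path from root to G: J -> G
Depth = number of edges = 1

Answer: 1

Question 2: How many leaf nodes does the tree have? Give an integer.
Answer: 5

Derivation:
Leaves (nodes with no children): B, C, E, F, H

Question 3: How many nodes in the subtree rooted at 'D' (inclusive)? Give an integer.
Subtree rooted at D contains: A, D, E, F
Count = 4

Answer: 4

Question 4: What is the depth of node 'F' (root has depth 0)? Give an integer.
Answer: 2

Derivation:
Path from root to F: J -> D -> F
Depth = number of edges = 2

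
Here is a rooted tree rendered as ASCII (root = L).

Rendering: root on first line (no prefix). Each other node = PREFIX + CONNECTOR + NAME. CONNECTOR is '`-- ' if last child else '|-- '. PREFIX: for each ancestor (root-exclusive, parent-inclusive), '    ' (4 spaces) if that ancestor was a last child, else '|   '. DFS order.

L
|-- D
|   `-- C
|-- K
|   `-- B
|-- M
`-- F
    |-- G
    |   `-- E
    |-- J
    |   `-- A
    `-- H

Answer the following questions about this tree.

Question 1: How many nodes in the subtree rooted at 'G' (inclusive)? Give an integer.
Answer: 2

Derivation:
Subtree rooted at G contains: E, G
Count = 2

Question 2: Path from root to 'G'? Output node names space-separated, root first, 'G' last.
Walk down from root: L -> F -> G

Answer: L F G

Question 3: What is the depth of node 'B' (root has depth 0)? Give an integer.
Answer: 2

Derivation:
Path from root to B: L -> K -> B
Depth = number of edges = 2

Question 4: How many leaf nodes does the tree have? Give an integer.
Leaves (nodes with no children): A, B, C, E, H, M

Answer: 6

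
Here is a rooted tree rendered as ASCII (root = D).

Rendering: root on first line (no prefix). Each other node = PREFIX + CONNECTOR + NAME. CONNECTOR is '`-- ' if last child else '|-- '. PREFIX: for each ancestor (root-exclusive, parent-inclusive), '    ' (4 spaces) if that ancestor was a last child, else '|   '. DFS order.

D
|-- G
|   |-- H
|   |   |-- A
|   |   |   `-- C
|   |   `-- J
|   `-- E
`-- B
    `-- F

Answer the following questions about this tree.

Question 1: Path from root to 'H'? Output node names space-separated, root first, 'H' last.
Walk down from root: D -> G -> H

Answer: D G H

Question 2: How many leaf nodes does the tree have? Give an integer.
Answer: 4

Derivation:
Leaves (nodes with no children): C, E, F, J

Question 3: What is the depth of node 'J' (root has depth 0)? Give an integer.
Answer: 3

Derivation:
Path from root to J: D -> G -> H -> J
Depth = number of edges = 3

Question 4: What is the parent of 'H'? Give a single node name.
Scan adjacency: H appears as child of G

Answer: G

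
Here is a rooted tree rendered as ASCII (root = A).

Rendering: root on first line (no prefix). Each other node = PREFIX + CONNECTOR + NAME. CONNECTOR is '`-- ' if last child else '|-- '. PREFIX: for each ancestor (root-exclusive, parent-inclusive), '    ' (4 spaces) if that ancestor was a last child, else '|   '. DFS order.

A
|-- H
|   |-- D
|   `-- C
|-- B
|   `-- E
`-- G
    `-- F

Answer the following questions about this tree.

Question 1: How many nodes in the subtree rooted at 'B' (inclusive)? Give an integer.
Answer: 2

Derivation:
Subtree rooted at B contains: B, E
Count = 2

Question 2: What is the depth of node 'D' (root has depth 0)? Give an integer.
Answer: 2

Derivation:
Path from root to D: A -> H -> D
Depth = number of edges = 2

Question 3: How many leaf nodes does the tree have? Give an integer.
Leaves (nodes with no children): C, D, E, F

Answer: 4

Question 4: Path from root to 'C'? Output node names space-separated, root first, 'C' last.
Walk down from root: A -> H -> C

Answer: A H C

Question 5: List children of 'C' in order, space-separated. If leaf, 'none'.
Answer: none

Derivation:
Node C's children (from adjacency): (leaf)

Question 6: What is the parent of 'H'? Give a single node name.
Answer: A

Derivation:
Scan adjacency: H appears as child of A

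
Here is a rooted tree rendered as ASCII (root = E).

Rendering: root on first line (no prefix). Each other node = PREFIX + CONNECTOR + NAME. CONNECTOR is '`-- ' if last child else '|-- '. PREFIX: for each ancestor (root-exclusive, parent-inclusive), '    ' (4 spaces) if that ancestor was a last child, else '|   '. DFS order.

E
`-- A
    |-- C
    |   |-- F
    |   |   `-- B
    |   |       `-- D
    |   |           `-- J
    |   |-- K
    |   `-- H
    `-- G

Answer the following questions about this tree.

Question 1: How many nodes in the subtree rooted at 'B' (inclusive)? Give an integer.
Subtree rooted at B contains: B, D, J
Count = 3

Answer: 3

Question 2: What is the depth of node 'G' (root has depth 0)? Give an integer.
Answer: 2

Derivation:
Path from root to G: E -> A -> G
Depth = number of edges = 2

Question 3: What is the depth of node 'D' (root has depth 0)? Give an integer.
Answer: 5

Derivation:
Path from root to D: E -> A -> C -> F -> B -> D
Depth = number of edges = 5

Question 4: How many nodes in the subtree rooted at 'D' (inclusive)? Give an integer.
Answer: 2

Derivation:
Subtree rooted at D contains: D, J
Count = 2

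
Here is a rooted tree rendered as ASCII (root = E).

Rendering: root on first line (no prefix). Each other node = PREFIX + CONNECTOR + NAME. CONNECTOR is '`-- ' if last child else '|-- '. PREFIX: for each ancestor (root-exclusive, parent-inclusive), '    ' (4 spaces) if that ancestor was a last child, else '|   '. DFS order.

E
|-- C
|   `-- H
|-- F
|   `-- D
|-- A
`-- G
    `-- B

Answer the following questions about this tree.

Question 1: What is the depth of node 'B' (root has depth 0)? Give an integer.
Path from root to B: E -> G -> B
Depth = number of edges = 2

Answer: 2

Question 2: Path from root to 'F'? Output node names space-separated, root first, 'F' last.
Answer: E F

Derivation:
Walk down from root: E -> F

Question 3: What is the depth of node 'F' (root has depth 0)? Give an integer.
Answer: 1

Derivation:
Path from root to F: E -> F
Depth = number of edges = 1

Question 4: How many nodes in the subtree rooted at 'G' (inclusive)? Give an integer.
Answer: 2

Derivation:
Subtree rooted at G contains: B, G
Count = 2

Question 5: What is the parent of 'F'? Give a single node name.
Answer: E

Derivation:
Scan adjacency: F appears as child of E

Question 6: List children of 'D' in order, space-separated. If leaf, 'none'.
Answer: none

Derivation:
Node D's children (from adjacency): (leaf)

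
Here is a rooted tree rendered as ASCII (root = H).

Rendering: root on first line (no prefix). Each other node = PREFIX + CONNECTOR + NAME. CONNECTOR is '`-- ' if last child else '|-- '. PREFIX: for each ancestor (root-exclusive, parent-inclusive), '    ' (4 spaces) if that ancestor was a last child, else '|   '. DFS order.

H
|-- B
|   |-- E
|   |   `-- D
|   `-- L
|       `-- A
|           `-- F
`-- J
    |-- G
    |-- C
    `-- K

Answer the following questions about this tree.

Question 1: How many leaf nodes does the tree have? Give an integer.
Answer: 5

Derivation:
Leaves (nodes with no children): C, D, F, G, K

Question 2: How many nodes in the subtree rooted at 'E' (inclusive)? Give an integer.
Subtree rooted at E contains: D, E
Count = 2

Answer: 2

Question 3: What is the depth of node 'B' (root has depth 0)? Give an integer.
Answer: 1

Derivation:
Path from root to B: H -> B
Depth = number of edges = 1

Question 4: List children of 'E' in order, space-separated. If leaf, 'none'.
Node E's children (from adjacency): D

Answer: D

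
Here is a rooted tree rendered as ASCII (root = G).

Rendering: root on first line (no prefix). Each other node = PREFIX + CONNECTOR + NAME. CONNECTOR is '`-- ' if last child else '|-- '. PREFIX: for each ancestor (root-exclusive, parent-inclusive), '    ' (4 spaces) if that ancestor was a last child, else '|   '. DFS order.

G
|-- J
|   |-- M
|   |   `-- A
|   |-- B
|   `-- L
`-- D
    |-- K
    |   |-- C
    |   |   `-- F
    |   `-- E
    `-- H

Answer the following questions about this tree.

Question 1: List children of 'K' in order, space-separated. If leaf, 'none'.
Answer: C E

Derivation:
Node K's children (from adjacency): C, E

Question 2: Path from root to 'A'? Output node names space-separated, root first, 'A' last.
Answer: G J M A

Derivation:
Walk down from root: G -> J -> M -> A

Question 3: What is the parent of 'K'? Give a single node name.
Answer: D

Derivation:
Scan adjacency: K appears as child of D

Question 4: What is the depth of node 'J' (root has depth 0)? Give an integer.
Path from root to J: G -> J
Depth = number of edges = 1

Answer: 1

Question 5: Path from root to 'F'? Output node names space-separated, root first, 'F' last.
Walk down from root: G -> D -> K -> C -> F

Answer: G D K C F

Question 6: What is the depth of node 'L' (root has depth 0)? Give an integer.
Answer: 2

Derivation:
Path from root to L: G -> J -> L
Depth = number of edges = 2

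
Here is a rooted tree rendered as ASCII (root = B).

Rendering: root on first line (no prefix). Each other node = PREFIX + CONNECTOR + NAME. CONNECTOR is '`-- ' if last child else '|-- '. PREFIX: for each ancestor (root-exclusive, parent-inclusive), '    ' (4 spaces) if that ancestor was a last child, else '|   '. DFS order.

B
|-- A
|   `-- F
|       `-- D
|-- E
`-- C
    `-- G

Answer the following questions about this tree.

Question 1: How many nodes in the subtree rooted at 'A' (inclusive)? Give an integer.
Answer: 3

Derivation:
Subtree rooted at A contains: A, D, F
Count = 3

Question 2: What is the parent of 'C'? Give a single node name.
Answer: B

Derivation:
Scan adjacency: C appears as child of B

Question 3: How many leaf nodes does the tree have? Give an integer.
Answer: 3

Derivation:
Leaves (nodes with no children): D, E, G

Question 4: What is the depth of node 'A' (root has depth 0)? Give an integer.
Answer: 1

Derivation:
Path from root to A: B -> A
Depth = number of edges = 1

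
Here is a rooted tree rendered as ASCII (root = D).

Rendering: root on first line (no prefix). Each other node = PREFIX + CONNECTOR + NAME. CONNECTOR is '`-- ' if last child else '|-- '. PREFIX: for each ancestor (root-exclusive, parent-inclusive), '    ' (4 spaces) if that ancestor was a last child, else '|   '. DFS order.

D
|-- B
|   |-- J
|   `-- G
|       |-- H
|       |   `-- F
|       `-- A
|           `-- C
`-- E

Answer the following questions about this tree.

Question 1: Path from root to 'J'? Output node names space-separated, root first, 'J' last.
Answer: D B J

Derivation:
Walk down from root: D -> B -> J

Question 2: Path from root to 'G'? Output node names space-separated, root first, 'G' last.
Walk down from root: D -> B -> G

Answer: D B G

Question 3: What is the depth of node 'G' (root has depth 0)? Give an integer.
Answer: 2

Derivation:
Path from root to G: D -> B -> G
Depth = number of edges = 2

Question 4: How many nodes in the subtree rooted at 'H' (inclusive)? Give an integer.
Subtree rooted at H contains: F, H
Count = 2

Answer: 2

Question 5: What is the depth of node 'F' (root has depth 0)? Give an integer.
Path from root to F: D -> B -> G -> H -> F
Depth = number of edges = 4

Answer: 4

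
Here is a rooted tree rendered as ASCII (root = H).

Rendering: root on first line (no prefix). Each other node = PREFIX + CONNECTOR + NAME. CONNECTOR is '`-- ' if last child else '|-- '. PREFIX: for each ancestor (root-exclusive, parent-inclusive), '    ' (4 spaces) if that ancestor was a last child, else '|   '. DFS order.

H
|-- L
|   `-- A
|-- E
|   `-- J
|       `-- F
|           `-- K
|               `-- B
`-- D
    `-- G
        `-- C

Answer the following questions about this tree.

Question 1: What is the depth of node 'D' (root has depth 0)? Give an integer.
Answer: 1

Derivation:
Path from root to D: H -> D
Depth = number of edges = 1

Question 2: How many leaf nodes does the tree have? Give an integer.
Leaves (nodes with no children): A, B, C

Answer: 3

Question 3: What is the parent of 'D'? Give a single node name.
Scan adjacency: D appears as child of H

Answer: H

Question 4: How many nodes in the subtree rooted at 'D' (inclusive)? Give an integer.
Subtree rooted at D contains: C, D, G
Count = 3

Answer: 3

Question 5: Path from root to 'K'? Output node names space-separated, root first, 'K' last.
Walk down from root: H -> E -> J -> F -> K

Answer: H E J F K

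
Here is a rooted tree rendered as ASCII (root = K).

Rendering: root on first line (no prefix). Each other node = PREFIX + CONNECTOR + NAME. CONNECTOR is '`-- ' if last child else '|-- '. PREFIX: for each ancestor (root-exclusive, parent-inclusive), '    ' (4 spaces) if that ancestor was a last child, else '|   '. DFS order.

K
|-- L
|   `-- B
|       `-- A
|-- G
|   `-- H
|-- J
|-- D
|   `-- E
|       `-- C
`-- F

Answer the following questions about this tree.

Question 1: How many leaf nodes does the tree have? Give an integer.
Leaves (nodes with no children): A, C, F, H, J

Answer: 5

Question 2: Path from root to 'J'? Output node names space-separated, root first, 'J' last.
Answer: K J

Derivation:
Walk down from root: K -> J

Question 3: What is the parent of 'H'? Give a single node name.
Scan adjacency: H appears as child of G

Answer: G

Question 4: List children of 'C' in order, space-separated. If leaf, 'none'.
Node C's children (from adjacency): (leaf)

Answer: none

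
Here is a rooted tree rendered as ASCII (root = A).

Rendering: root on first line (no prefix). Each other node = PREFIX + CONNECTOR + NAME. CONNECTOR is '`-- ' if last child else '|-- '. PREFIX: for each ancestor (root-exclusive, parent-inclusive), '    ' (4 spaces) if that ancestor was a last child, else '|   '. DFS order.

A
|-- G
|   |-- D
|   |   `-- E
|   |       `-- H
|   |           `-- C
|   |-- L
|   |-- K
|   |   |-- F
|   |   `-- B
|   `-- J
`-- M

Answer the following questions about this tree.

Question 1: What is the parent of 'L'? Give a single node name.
Scan adjacency: L appears as child of G

Answer: G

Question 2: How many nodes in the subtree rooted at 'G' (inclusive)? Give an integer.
Subtree rooted at G contains: B, C, D, E, F, G, H, J, K, L
Count = 10

Answer: 10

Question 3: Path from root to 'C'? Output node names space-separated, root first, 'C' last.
Walk down from root: A -> G -> D -> E -> H -> C

Answer: A G D E H C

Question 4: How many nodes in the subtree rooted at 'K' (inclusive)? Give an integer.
Subtree rooted at K contains: B, F, K
Count = 3

Answer: 3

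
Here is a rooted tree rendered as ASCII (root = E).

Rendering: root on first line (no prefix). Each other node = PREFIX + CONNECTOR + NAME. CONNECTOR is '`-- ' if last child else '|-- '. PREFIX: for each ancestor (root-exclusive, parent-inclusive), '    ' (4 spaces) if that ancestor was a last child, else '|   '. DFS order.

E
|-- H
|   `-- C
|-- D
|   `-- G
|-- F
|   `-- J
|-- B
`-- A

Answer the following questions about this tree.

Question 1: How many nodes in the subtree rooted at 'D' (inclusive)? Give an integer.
Answer: 2

Derivation:
Subtree rooted at D contains: D, G
Count = 2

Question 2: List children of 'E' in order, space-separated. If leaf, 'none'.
Answer: H D F B A

Derivation:
Node E's children (from adjacency): H, D, F, B, A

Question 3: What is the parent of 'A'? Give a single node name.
Scan adjacency: A appears as child of E

Answer: E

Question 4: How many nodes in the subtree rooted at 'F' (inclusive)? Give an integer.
Subtree rooted at F contains: F, J
Count = 2

Answer: 2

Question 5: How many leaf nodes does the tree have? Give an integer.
Leaves (nodes with no children): A, B, C, G, J

Answer: 5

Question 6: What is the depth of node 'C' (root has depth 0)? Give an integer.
Answer: 2

Derivation:
Path from root to C: E -> H -> C
Depth = number of edges = 2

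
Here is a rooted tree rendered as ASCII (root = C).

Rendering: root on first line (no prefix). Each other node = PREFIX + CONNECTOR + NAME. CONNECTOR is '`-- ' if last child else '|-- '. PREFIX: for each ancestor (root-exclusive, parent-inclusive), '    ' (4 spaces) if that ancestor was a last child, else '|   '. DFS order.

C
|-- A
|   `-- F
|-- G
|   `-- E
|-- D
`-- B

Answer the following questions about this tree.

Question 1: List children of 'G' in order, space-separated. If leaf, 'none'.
Answer: E

Derivation:
Node G's children (from adjacency): E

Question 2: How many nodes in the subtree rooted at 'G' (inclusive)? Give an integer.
Subtree rooted at G contains: E, G
Count = 2

Answer: 2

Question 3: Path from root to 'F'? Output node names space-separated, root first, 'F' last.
Answer: C A F

Derivation:
Walk down from root: C -> A -> F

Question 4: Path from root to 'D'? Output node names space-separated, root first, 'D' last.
Answer: C D

Derivation:
Walk down from root: C -> D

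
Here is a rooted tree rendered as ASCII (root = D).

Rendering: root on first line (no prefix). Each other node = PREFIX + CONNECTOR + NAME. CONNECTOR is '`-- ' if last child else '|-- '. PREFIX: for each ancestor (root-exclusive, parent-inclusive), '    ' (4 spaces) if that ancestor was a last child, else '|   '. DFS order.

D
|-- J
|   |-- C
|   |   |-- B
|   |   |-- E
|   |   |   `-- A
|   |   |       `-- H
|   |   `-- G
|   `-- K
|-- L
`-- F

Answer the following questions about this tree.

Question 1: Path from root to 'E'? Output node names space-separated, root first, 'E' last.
Walk down from root: D -> J -> C -> E

Answer: D J C E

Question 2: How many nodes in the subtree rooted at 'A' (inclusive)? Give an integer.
Answer: 2

Derivation:
Subtree rooted at A contains: A, H
Count = 2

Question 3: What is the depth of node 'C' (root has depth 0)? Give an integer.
Answer: 2

Derivation:
Path from root to C: D -> J -> C
Depth = number of edges = 2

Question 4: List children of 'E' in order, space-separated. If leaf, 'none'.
Answer: A

Derivation:
Node E's children (from adjacency): A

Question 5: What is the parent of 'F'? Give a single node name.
Answer: D

Derivation:
Scan adjacency: F appears as child of D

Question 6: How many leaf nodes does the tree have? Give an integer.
Answer: 6

Derivation:
Leaves (nodes with no children): B, F, G, H, K, L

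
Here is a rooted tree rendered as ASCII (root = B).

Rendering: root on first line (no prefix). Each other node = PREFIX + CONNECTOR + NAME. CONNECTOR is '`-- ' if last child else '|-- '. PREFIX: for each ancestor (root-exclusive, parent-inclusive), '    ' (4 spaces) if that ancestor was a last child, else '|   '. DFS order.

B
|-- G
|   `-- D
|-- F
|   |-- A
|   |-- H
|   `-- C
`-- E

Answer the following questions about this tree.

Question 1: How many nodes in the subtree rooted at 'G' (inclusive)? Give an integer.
Answer: 2

Derivation:
Subtree rooted at G contains: D, G
Count = 2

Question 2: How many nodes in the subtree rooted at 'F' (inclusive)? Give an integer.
Subtree rooted at F contains: A, C, F, H
Count = 4

Answer: 4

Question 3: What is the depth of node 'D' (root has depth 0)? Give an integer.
Path from root to D: B -> G -> D
Depth = number of edges = 2

Answer: 2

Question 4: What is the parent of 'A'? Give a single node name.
Answer: F

Derivation:
Scan adjacency: A appears as child of F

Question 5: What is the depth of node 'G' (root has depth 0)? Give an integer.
Path from root to G: B -> G
Depth = number of edges = 1

Answer: 1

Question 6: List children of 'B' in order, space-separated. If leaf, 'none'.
Answer: G F E

Derivation:
Node B's children (from adjacency): G, F, E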